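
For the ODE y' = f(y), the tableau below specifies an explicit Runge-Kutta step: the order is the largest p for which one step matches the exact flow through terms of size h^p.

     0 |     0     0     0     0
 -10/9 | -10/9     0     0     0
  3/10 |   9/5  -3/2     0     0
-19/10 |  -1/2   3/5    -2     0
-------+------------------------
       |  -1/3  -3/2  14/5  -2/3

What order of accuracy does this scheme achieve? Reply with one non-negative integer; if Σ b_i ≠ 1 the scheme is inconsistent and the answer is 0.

b = (-1/3, -3/2, 14/5, -2/3)
c = (0, -10/9, 3/10, -19/10)
Ac = (0, 0, 5/3, -19/15)
Σ b_i: (-1/3)·1 + (-3/2)·1 + 14/5·1 + (-2/3)·1 = 3/10 ≠ 1 ⇒ order 0.

0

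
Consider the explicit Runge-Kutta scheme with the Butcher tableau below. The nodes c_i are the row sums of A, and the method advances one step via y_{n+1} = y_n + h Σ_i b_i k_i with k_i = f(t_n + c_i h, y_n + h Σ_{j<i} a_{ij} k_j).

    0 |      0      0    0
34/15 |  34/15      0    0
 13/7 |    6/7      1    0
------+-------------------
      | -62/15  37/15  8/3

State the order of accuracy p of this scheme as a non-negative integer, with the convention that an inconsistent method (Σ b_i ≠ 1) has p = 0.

b = (-62/15, 37/15, 8/3)
c = (0, 34/15, 13/7)
Ac = (0, 0, 34/15)
Σ b_i: (-62/15)·1 + 37/15·1 + 8/3·1 = 1 ✓
b·c: 37/15·34/15 + 8/3·13/7 = 16606/1575 ≠ 1/2 ⇒ order 1.

1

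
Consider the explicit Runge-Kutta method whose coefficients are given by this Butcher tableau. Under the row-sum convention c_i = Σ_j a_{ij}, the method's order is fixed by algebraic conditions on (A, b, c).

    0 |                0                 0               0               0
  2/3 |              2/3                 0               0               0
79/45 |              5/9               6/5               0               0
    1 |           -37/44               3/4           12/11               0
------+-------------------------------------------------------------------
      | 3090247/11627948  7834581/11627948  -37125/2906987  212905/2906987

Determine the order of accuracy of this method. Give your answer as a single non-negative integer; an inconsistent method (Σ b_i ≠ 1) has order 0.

3

b = (3090247/11627948, 7834581/11627948, -37125/2906987, 212905/2906987)
c = (0, 2/3, 79/45, 1)
Ac = (0, 0, 4/5, 797/330)
Σ b_i: 3090247/11627948·1 + 7834581/11627948·1 + (-37125/2906987)·1 + 212905/2906987·1 = 1 ✓
b·c: 7834581/11627948·2/3 + (-37125/2906987)·79/45 + 212905/2906987·1 = 1/2 ✓
b·c²: 7834581/11627948·4/9 + (-37125/2906987)·6241/2025 + 212905/2906987·1 = 1/3 ✓
b·Ac: (-37125/2906987)·4/5 + 212905/2906987·797/330 = 1/6 ✓
b·c³: 7834581/11627948·8/27 + (-37125/2906987)·493039/91125 + 212905/2906987·1 = 15994168/78488649 ≠ 1/4 ⇒ order 3.
b·(c∘Ac): (-37125/2906987)·316/225 + 212905/2906987·797/330 = 2772347/17441922 ≠ 1/8
b·Ac²: (-37125/2906987)·8/15 + 212905/2906987·27439/7425 = 103543369/392443245 ≠ 1/12
b·A²c: 212905/2906987·48/55 = 185808/2906987 ≠ 1/24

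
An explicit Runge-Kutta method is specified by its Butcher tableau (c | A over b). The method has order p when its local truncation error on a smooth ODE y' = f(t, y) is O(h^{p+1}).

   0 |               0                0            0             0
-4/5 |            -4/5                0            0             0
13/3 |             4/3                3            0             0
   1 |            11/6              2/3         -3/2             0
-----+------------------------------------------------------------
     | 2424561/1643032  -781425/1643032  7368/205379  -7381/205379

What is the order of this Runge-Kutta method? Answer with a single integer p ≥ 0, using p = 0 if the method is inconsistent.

b = (2424561/1643032, -781425/1643032, 7368/205379, -7381/205379)
c = (0, -4/5, 13/3, 1)
Ac = (0, 0, -12/5, -211/30)
Σ b_i: 2424561/1643032·1 + (-781425/1643032)·1 + 7368/205379·1 + (-7381/205379)·1 = 1 ✓
b·c: (-781425/1643032)·(-4/5) + 7368/205379·13/3 + (-7381/205379)·1 = 1/2 ✓
b·c²: (-781425/1643032)·16/25 + 7368/205379·169/9 + (-7381/205379)·1 = 1/3 ✓
b·Ac: 7368/205379·(-12/5) + (-7381/205379)·(-211/30) = 1/6 ✓
b·c³: (-781425/1643032)·(-64/125) + 7368/205379·2197/27 + (-7381/205379)·1 = 28897519/9242055 ≠ 1/4 ⇒ order 3.
b·(c∘Ac): 7368/205379·(-52/5) + (-7381/205379)·(-211/30) = -148285/1232274 ≠ 1/8
b·Ac²: 7368/205379·48/25 + (-7381/205379)·(-1387/50) = 437791/410758 ≠ 1/12
b·A²c: (-7381/205379)·18/5 = -132858/1026895 ≠ 1/24

3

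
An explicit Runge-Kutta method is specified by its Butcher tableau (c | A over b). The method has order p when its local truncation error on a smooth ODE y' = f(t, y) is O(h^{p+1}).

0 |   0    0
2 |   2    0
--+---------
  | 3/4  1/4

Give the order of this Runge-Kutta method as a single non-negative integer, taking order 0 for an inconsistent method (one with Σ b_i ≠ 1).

b = (3/4, 1/4)
c = (0, 2)
Σ b_i: 3/4·1 + 1/4·1 = 1 ✓
b·c: 1/4·2 = 1/2 ✓; 2 stages ⇒ order 2.

2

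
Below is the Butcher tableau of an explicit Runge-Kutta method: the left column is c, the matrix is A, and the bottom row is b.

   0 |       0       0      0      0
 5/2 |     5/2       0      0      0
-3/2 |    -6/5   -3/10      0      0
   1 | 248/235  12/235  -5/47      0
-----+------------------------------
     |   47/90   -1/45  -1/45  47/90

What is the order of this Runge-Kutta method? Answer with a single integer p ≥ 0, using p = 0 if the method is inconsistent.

4

b = (47/90, -1/45, -1/45, 47/90)
c = (0, 5/2, -3/2, 1)
Ac = (0, 0, -3/4, 27/94)
Σ b_i: 47/90·1 + (-1/45)·1 + (-1/45)·1 + 47/90·1 = 1 ✓
b·c: (-1/45)·5/2 + (-1/45)·(-3/2) + 47/90·1 = 1/2 ✓
b·c²: (-1/45)·25/4 + (-1/45)·9/4 + 47/90·1 = 1/3 ✓
b·Ac: (-1/45)·(-3/4) + 47/90·27/94 = 1/6 ✓
b·c³: (-1/45)·125/8 + (-1/45)·(-27/8) + 47/90·1 = 1/4 ✓
b·(c∘Ac): (-1/45)·9/8 + 47/90·27/94 = 1/8 ✓
b·Ac²: (-1/45)·(-15/8) + 47/90·15/188 = 1/12 ✓
b·A²c: 47/90·15/188 = 1/24 ✓; 4 stages ⇒ order 4.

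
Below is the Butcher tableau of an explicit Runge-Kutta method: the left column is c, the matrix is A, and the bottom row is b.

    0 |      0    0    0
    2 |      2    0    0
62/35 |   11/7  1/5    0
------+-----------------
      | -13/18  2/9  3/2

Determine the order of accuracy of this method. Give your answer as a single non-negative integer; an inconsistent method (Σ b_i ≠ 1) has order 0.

b = (-13/18, 2/9, 3/2)
c = (0, 2, 62/35)
Ac = (0, 0, 2/5)
Σ b_i: (-13/18)·1 + 2/9·1 + 3/2·1 = 1 ✓
b·c: 2/9·2 + 3/2·62/35 = 977/315 ≠ 1/2 ⇒ order 1.

1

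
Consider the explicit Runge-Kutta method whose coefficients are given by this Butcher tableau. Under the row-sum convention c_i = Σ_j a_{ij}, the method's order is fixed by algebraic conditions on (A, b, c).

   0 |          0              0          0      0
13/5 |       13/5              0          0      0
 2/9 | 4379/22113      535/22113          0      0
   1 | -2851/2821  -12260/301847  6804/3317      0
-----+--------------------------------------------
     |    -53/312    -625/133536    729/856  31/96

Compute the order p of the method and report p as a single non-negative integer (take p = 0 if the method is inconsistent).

b = (-53/312, -625/133536, 729/856, 31/96)
c = (0, 13/5, 2/9, 1)
Ac = (0, 0, 107/1701, 76/217)
Σ b_i: (-53/312)·1 + (-625/133536)·1 + 729/856·1 + 31/96·1 = 1 ✓
b·c: (-625/133536)·13/5 + 729/856·2/9 + 31/96·1 = 1/2 ✓
b·c²: (-625/133536)·169/25 + 729/856·4/81 + 31/96·1 = 1/3 ✓
b·Ac: 729/856·107/1701 + 31/96·76/217 = 1/6 ✓
b·c³: (-625/133536)·2197/125 + 729/856·8/729 + 31/96·1 = 1/4 ✓
b·(c∘Ac): 729/856·214/15309 + 31/96·76/217 = 1/8 ✓
b·Ac²: 729/856·1391/8505 + 31/96·(-188/1085) = 1/12 ✓
b·A²c: 31/96·4/31 = 1/24 ✓; 4 stages ⇒ order 4.

4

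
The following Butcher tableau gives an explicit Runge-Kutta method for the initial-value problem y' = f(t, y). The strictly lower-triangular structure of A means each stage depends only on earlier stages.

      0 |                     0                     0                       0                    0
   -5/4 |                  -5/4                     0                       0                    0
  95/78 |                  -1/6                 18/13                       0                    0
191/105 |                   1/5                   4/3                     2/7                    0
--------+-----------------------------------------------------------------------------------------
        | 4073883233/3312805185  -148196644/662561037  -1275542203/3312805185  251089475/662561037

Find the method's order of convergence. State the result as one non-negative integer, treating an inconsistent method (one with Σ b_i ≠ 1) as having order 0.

b = (4073883233/3312805185, -148196644/662561037, -1275542203/3312805185, 251089475/662561037)
c = (0, -5/4, 95/78, 191/105)
Ac = (0, 0, -45/26, -120/91)
Σ b_i: 4073883233/3312805185·1 + (-148196644/662561037)·1 + (-1275542203/3312805185)·1 + 251089475/662561037·1 = 1 ✓
b·c: (-148196644/662561037)·(-5/4) + (-1275542203/3312805185)·95/78 + 251089475/662561037·191/105 = 1/2 ✓
b·c²: (-148196644/662561037)·25/16 + (-1275542203/3312805185)·9025/6084 + 251089475/662561037·36481/11025 = 1/3 ✓
b·Ac: (-1275542203/3312805185)·(-45/26) + 251089475/662561037·(-120/91) = 1/6 ✓
b·c³: (-148196644/662561037)·(-125/64) + (-1275542203/3312805185)·857375/474552 + 251089475/662561037·6967871/1157625 = 87788677815001/43410999144240 ≠ 1/4 ⇒ order 3.
b·(c∘Ac): (-1275542203/3312805185)·(-1425/676) + 251089475/662561037·(-1528/637) = -258135305/2650244148 ≠ 1/8
b·Ac²: (-1275542203/3312805185)·225/104 + 251089475/662561037·106775/42588 = 72637906535/620157130632 ≠ 1/12
b·A²c: 251089475/662561037·(-45/91) = -13796125/73617893 ≠ 1/24

3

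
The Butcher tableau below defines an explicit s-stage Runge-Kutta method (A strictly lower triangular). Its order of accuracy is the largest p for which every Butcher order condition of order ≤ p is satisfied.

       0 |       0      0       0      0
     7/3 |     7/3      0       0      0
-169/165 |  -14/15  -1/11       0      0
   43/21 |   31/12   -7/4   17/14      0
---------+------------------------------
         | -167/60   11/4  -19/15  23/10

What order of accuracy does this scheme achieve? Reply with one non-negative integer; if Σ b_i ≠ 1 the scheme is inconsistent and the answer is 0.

b = (-167/60, 11/4, -19/15, 23/10)
c = (0, 7/3, -169/165, 43/21)
Ac = (0, 0, -7/33, -24611/4620)
Σ b_i: (-167/60)·1 + 11/4·1 + (-19/15)·1 + 23/10·1 = 1 ✓
b·c: 11/4·7/3 + (-19/15)·(-169/165) + 23/10·43/21 = 860953/69300 ≠ 1/2 ⇒ order 1.

1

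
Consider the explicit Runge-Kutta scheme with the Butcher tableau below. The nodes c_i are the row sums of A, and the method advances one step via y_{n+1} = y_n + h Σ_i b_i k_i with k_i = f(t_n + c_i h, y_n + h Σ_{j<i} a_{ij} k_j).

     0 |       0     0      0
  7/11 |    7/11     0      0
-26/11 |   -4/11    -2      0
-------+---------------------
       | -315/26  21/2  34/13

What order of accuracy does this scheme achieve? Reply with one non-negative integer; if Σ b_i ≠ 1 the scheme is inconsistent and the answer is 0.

2

b = (-315/26, 21/2, 34/13)
c = (0, 7/11, -26/11)
Ac = (0, 0, -14/11)
Σ b_i: (-315/26)·1 + 21/2·1 + 34/13·1 = 1 ✓
b·c: 21/2·7/11 + 34/13·(-26/11) = 1/2 ✓
b·c²: 21/2·49/121 + 34/13·676/121 = 415/22 ≠ 1/3 ⇒ order 2.
b·Ac: 34/13·(-14/11) = -476/143 ≠ 1/6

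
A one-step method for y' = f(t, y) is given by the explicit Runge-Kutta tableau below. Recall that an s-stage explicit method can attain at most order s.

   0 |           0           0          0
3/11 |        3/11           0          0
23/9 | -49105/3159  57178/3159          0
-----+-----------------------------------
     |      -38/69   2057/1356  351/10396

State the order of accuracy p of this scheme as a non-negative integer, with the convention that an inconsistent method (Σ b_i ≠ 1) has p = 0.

3

b = (-38/69, 2057/1356, 351/10396)
c = (0, 3/11, 23/9)
Ac = (0, 0, 5198/1053)
Σ b_i: (-38/69)·1 + 2057/1356·1 + 351/10396·1 = 1 ✓
b·c: 2057/1356·3/11 + 351/10396·23/9 = 1/2 ✓
b·c²: 2057/1356·9/121 + 351/10396·529/81 = 1/3 ✓
b·Ac: 351/10396·5198/1053 = 1/6 ✓; 3 stages ⇒ order 3.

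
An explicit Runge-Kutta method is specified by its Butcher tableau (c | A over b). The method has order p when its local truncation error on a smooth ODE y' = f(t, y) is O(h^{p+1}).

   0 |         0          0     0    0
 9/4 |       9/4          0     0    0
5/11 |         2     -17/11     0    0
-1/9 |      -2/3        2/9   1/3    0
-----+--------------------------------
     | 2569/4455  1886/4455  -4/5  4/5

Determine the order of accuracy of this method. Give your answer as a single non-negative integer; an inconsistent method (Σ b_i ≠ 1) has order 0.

2

b = (2569/4455, 1886/4455, -4/5, 4/5)
c = (0, 9/4, 5/11, -1/9)
Ac = (0, 0, -153/44, 43/66)
Σ b_i: 2569/4455·1 + 1886/4455·1 + (-4/5)·1 + 4/5·1 = 1 ✓
b·c: 1886/4455·9/4 + (-4/5)·5/11 + 4/5·(-1/9) = 1/2 ✓
b·c²: 1886/4455·81/16 + (-4/5)·25/121 + 4/5·1/81 = 155857/78408 ≠ 1/3 ⇒ order 2.
b·Ac: (-4/5)·(-153/44) + 4/5·43/66 = 109/33 ≠ 1/6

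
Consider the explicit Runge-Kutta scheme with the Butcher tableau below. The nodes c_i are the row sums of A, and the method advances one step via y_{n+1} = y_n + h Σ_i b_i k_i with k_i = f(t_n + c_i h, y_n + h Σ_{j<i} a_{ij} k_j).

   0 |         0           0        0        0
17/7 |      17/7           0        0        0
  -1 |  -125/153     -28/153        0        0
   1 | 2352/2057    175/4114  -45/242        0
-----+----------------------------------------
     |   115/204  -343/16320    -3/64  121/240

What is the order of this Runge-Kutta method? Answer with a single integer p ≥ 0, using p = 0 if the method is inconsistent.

b = (115/204, -343/16320, -3/64, 121/240)
c = (0, 17/7, -1, 1)
Ac = (0, 0, -4/9, 35/121)
Σ b_i: 115/204·1 + (-343/16320)·1 + (-3/64)·1 + 121/240·1 = 1 ✓
b·c: (-343/16320)·17/7 + (-3/64)·(-1) + 121/240·1 = 1/2 ✓
b·c²: (-343/16320)·289/49 + (-3/64)·1 + 121/240·1 = 1/3 ✓
b·Ac: (-3/64)·(-4/9) + 121/240·35/121 = 1/6 ✓
b·c³: (-343/16320)·4913/343 + (-3/64)·(-1) + 121/240·1 = 1/4 ✓
b·(c∘Ac): (-3/64)·4/9 + 121/240·35/121 = 1/8 ✓
b·Ac²: (-3/64)·(-68/63) + 121/240·5/77 = 1/12 ✓
b·A²c: 121/240·10/121 = 1/24 ✓; 4 stages ⇒ order 4.

4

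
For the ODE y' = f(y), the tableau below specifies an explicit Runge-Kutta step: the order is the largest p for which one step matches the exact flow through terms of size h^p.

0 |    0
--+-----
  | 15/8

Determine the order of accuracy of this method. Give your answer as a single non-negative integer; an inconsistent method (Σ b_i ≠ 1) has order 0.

b = (15/8)
c = (0)
Σ b_i: 15/8·1 = 15/8 ≠ 1 ⇒ order 0.

0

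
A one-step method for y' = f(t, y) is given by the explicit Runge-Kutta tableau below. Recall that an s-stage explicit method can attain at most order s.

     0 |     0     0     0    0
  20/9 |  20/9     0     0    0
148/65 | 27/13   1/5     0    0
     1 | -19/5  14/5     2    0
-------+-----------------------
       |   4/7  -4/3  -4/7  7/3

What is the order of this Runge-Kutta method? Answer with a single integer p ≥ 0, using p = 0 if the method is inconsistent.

b = (4/7, -4/3, -4/7, 7/3)
c = (0, 20/9, 148/65, 1)
Ac = (0, 0, 4/9, 6304/585)
Σ b_i: 4/7·1 + (-4/3)·1 + (-4/7)·1 + 7/3·1 = 1 ✓
b·c: (-4/3)·20/9 + (-4/7)·148/65 + 7/3·1 = -23719/12285 ≠ 1/2 ⇒ order 1.

1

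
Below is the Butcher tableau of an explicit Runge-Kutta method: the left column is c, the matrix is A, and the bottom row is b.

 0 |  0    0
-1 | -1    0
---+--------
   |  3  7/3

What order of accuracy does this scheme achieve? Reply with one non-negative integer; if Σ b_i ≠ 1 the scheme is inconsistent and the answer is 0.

0

b = (3, 7/3)
c = (0, -1)
Σ b_i: 3·1 + 7/3·1 = 16/3 ≠ 1 ⇒ order 0.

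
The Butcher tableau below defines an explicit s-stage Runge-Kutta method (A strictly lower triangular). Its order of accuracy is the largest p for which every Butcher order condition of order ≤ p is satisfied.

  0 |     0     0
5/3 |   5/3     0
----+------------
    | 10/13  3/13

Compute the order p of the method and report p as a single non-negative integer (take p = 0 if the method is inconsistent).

1

b = (10/13, 3/13)
c = (0, 5/3)
Σ b_i: 10/13·1 + 3/13·1 = 1 ✓
b·c: 3/13·5/3 = 5/13 ≠ 1/2 ⇒ order 1.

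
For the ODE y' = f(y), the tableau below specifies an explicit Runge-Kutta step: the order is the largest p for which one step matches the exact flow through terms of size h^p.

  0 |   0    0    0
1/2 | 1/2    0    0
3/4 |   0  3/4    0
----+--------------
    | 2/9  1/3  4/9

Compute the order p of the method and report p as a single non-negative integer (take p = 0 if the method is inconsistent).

3

b = (2/9, 1/3, 4/9)
c = (0, 1/2, 3/4)
Ac = (0, 0, 3/8)
Σ b_i: 2/9·1 + 1/3·1 + 4/9·1 = 1 ✓
b·c: 1/3·1/2 + 4/9·3/4 = 1/2 ✓
b·c²: 1/3·1/4 + 4/9·9/16 = 1/3 ✓
b·Ac: 4/9·3/8 = 1/6 ✓; 3 stages ⇒ order 3.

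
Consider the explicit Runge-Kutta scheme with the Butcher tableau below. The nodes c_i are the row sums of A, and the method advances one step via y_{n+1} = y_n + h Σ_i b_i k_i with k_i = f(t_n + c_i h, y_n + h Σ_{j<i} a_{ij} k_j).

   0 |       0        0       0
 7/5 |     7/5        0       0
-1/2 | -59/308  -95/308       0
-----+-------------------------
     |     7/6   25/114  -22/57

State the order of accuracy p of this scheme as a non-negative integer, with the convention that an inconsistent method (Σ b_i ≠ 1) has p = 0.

b = (7/6, 25/114, -22/57)
c = (0, 7/5, -1/2)
Ac = (0, 0, -19/44)
Σ b_i: 7/6·1 + 25/114·1 + (-22/57)·1 = 1 ✓
b·c: 25/114·7/5 + (-22/57)·(-1/2) = 1/2 ✓
b·c²: 25/114·49/25 + (-22/57)·1/4 = 1/3 ✓
b·Ac: (-22/57)·(-19/44) = 1/6 ✓; 3 stages ⇒ order 3.

3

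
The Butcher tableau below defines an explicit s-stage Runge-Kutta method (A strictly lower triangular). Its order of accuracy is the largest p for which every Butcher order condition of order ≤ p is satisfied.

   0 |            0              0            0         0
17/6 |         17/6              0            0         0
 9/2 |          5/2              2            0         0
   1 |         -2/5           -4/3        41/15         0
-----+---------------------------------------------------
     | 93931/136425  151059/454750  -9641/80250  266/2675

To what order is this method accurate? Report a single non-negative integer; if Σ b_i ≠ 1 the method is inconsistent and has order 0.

3

b = (93931/136425, 151059/454750, -9641/80250, 266/2675)
c = (0, 17/6, 9/2, 1)
Ac = (0, 0, 17/3, 767/90)
Σ b_i: 93931/136425·1 + 151059/454750·1 + (-9641/80250)·1 + 266/2675·1 = 1 ✓
b·c: 151059/454750·17/6 + (-9641/80250)·9/2 + 266/2675·1 = 1/2 ✓
b·c²: 151059/454750·289/36 + (-9641/80250)·81/4 + 266/2675·1 = 1/3 ✓
b·Ac: (-9641/80250)·17/3 + 266/2675·767/90 = 1/6 ✓
b·c³: 151059/454750·4913/216 + (-9641/80250)·729/8 + 266/2675·1 = -634133/192600 ≠ 1/4 ⇒ order 3.
b·(c∘Ac): (-9641/80250)·51/2 + 266/2675·767/90 = -1067029/481500 ≠ 1/8
b·Ac²: (-9641/80250)·289/18 + 266/2675·24109/540 = 241783/96300 ≠ 1/12
b·A²c: 266/2675·697/45 = 185402/120375 ≠ 1/24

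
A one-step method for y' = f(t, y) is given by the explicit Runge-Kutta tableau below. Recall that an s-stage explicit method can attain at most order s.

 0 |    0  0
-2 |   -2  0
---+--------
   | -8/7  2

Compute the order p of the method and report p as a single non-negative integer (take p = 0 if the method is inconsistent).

0

b = (-8/7, 2)
c = (0, -2)
Σ b_i: (-8/7)·1 + 2·1 = 6/7 ≠ 1 ⇒ order 0.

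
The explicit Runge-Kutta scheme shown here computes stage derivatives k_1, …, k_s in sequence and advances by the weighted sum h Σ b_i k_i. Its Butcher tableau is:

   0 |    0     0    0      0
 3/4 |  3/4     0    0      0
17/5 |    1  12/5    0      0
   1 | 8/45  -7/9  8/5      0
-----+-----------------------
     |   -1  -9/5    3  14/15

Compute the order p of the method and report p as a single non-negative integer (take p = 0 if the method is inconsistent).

0

b = (-1, -9/5, 3, 14/15)
c = (0, 3/4, 17/5, 1)
Ac = (0, 0, 9/5, 1457/300)
Σ b_i: (-1)·1 + (-9/5)·1 + 3·1 + 14/15·1 = 17/15 ≠ 1 ⇒ order 0.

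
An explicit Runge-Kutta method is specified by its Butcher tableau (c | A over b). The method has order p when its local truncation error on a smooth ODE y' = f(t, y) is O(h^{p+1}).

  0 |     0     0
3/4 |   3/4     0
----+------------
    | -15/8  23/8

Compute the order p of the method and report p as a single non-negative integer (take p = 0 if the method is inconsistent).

1

b = (-15/8, 23/8)
c = (0, 3/4)
Σ b_i: (-15/8)·1 + 23/8·1 = 1 ✓
b·c: 23/8·3/4 = 69/32 ≠ 1/2 ⇒ order 1.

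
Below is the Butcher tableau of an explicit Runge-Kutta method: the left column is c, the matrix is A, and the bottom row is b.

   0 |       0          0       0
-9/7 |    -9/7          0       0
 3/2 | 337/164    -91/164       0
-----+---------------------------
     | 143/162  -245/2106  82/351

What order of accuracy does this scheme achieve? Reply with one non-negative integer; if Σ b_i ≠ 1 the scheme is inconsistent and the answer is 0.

3

b = (143/162, -245/2106, 82/351)
c = (0, -9/7, 3/2)
Ac = (0, 0, 117/164)
Σ b_i: 143/162·1 + (-245/2106)·1 + 82/351·1 = 1 ✓
b·c: (-245/2106)·(-9/7) + 82/351·3/2 = 1/2 ✓
b·c²: (-245/2106)·81/49 + 82/351·9/4 = 1/3 ✓
b·Ac: 82/351·117/164 = 1/6 ✓; 3 stages ⇒ order 3.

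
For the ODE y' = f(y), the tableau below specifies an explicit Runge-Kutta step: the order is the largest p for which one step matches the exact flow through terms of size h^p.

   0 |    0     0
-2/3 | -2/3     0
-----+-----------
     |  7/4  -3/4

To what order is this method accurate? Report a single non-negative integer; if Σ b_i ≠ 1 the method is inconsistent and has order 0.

b = (7/4, -3/4)
c = (0, -2/3)
Σ b_i: 7/4·1 + (-3/4)·1 = 1 ✓
b·c: (-3/4)·(-2/3) = 1/2 ✓; 2 stages ⇒ order 2.

2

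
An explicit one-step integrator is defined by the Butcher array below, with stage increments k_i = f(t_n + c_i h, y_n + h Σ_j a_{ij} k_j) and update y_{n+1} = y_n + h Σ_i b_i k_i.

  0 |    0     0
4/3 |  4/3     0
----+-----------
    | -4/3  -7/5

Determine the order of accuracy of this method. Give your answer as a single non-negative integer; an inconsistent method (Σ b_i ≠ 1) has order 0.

b = (-4/3, -7/5)
c = (0, 4/3)
Σ b_i: (-4/3)·1 + (-7/5)·1 = -41/15 ≠ 1 ⇒ order 0.

0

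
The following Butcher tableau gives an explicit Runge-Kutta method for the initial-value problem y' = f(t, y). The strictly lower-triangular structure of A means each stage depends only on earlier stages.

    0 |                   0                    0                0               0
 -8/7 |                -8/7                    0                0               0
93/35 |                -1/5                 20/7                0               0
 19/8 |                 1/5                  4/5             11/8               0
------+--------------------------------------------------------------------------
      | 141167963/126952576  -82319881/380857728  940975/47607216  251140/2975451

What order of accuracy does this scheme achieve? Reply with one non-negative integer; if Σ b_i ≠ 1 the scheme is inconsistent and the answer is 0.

3

b = (141167963/126952576, -82319881/380857728, 940975/47607216, 251140/2975451)
c = (0, -8/7, 93/35, 19/8)
Ac = (0, 0, -160/49, 767/280)
Σ b_i: 141167963/126952576·1 + (-82319881/380857728)·1 + 940975/47607216·1 + 251140/2975451·1 = 1 ✓
b·c: (-82319881/380857728)·(-8/7) + 940975/47607216·93/35 + 251140/2975451·19/8 = 1/2 ✓
b·c²: (-82319881/380857728)·64/49 + 940975/47607216·8649/1225 + 251140/2975451·361/64 = 1/3 ✓
b·Ac: 940975/47607216·(-160/49) + 251140/2975451·767/280 = 1/6 ✓
b·c³: (-82319881/380857728)·(-512/343) + 940975/47607216·804357/42875 + 251140/2975451·6859/512 = 8105387827/4443340160 ≠ 1/4 ⇒ order 3.
b·(c∘Ac): 940975/47607216·(-2976/343) + 251140/2975451·14573/2240 = 880903327/2332753584 ≠ 1/8
b·Ac²: 940975/47607216·1280/343 + 251140/2975451·105379/9800 = 204397729/208281570 ≠ 1/12
b·A²c: 251140/2975451·(-220/49) = -55250800/145797099 ≠ 1/24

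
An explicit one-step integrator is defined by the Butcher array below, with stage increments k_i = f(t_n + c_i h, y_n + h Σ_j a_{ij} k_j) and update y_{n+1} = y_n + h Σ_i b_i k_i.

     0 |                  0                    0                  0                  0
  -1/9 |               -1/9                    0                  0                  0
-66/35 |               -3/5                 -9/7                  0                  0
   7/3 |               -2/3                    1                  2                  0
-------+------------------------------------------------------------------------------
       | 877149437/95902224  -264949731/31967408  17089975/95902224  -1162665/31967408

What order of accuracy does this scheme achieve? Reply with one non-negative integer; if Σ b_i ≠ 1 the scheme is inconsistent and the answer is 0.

3

b = (877149437/95902224, -264949731/31967408, 17089975/95902224, -1162665/31967408)
c = (0, -1/9, -66/35, 7/3)
Ac = (0, 0, 1/7, -1223/315)
Σ b_i: 877149437/95902224·1 + (-264949731/31967408)·1 + 17089975/95902224·1 + (-1162665/31967408)·1 = 1 ✓
b·c: (-264949731/31967408)·(-1/9) + 17089975/95902224·(-66/35) + (-1162665/31967408)·7/3 = 1/2 ✓
b·c²: (-264949731/31967408)·1/81 + 17089975/95902224·4356/1225 + (-1162665/31967408)·49/9 = 1/3 ✓
b·Ac: 17089975/95902224·1/7 + (-1162665/31967408)·(-1223/315) = 1/6 ✓
b·c³: (-264949731/31967408)·(-1/729) + 17089975/95902224·(-287496/42875) + (-1162665/31967408)·343/27 = -322805521/196163640 ≠ 1/4 ⇒ order 3.
b·(c∘Ac): 17089975/95902224·(-66/245) + (-1162665/31967408)·(-1223/135) = 26994821/95902224 ≠ 1/8
b·Ac²: 17089975/95902224·(-1/63) + (-1162665/31967408)·706897/99225 = -179839099/686572740 ≠ 1/12
b·A²c: (-1162665/31967408)·2/7 = -166095/15983704 ≠ 1/24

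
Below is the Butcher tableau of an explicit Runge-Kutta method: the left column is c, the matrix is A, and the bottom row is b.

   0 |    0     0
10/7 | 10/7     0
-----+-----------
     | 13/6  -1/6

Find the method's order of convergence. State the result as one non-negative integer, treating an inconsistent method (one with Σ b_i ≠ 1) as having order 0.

0

b = (13/6, -1/6)
c = (0, 10/7)
Σ b_i: 13/6·1 + (-1/6)·1 = 2 ≠ 1 ⇒ order 0.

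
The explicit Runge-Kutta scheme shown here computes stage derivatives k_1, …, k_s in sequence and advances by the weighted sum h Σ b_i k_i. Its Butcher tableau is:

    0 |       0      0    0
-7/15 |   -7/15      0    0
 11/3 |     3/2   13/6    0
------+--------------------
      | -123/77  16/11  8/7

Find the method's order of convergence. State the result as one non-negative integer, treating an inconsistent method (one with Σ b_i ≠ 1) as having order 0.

b = (-123/77, 16/11, 8/7)
c = (0, -7/15, 11/3)
Ac = (0, 0, -91/90)
Σ b_i: (-123/77)·1 + 16/11·1 + 8/7·1 = 1 ✓
b·c: 16/11·(-7/15) + 8/7·11/3 = 1352/385 ≠ 1/2 ⇒ order 1.

1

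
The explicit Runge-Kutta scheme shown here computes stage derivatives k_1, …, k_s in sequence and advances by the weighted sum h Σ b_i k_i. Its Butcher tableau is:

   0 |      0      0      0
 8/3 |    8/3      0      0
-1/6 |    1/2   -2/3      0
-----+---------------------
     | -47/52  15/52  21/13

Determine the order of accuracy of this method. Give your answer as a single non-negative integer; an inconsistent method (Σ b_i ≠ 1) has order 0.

2

b = (-47/52, 15/52, 21/13)
c = (0, 8/3, -1/6)
Ac = (0, 0, -16/9)
Σ b_i: (-47/52)·1 + 15/52·1 + 21/13·1 = 1 ✓
b·c: 15/52·8/3 + 21/13·(-1/6) = 1/2 ✓
b·c²: 15/52·64/9 + 21/13·1/36 = 109/52 ≠ 1/3 ⇒ order 2.
b·Ac: 21/13·(-16/9) = -112/39 ≠ 1/6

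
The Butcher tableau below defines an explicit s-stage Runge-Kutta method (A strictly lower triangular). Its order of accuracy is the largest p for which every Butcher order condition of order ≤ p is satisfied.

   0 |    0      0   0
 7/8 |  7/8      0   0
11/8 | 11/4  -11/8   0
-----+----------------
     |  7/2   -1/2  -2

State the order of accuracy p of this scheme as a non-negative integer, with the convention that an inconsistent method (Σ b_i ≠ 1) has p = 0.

1

b = (7/2, -1/2, -2)
c = (0, 7/8, 11/8)
Ac = (0, 0, -77/64)
Σ b_i: 7/2·1 + (-1/2)·1 + (-2)·1 = 1 ✓
b·c: (-1/2)·7/8 + (-2)·11/8 = -51/16 ≠ 1/2 ⇒ order 1.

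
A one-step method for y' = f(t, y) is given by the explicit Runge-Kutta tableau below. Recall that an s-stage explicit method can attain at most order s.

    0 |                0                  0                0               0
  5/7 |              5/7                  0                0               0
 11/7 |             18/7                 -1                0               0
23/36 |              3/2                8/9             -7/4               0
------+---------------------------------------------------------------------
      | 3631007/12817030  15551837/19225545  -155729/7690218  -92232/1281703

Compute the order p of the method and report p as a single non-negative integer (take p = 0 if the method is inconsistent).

b = (3631007/12817030, 15551837/19225545, -155729/7690218, -92232/1281703)
c = (0, 5/7, 11/7, 23/36)
Ac = (0, 0, -5/7, -533/252)
Σ b_i: 3631007/12817030·1 + 15551837/19225545·1 + (-155729/7690218)·1 + (-92232/1281703)·1 = 1 ✓
b·c: 15551837/19225545·5/7 + (-155729/7690218)·11/7 + (-92232/1281703)·23/36 = 1/2 ✓
b·c²: 15551837/19225545·25/49 + (-155729/7690218)·121/49 + (-92232/1281703)·529/1296 = 1/3 ✓
b·Ac: (-155729/7690218)·(-5/7) + (-92232/1281703)·(-533/252) = 1/6 ✓
b·c³: 15551837/19225545·125/343 + (-155729/7690218)·1331/343 + (-92232/1281703)·12167/46656 = 2678486407/13565544552 ≠ 1/4 ⇒ order 3.
b·(c∘Ac): (-155729/7690218)·(-55/49) + (-92232/1281703)·(-12259/9072) = 1076363/8971921 ≠ 1/8
b·Ac²: (-155729/7690218)·(-25/49) + (-92232/1281703)·(-6823/1764) = 15539483/53831526 ≠ 1/12
b·A²c: (-92232/1281703)·5/4 = -115290/1281703 ≠ 1/24

3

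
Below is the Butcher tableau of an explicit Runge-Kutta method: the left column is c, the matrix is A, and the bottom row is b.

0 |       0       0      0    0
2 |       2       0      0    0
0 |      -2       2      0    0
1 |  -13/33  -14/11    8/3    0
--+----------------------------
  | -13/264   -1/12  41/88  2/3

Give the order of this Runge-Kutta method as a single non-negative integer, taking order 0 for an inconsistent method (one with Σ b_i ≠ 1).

3

b = (-13/264, -1/12, 41/88, 2/3)
c = (0, 2, 0, 1)
Ac = (0, 0, 4, -28/11)
Σ b_i: (-13/264)·1 + (-1/12)·1 + 41/88·1 + 2/3·1 = 1 ✓
b·c: (-1/12)·2 + 2/3·1 = 1/2 ✓
b·c²: (-1/12)·4 + 2/3·1 = 1/3 ✓
b·Ac: 41/88·4 + 2/3·(-28/11) = 1/6 ✓
b·c³: (-1/12)·8 + 2/3·1 = 0 ≠ 1/4 ⇒ order 3.
b·(c∘Ac): 2/3·(-28/11) = -56/33 ≠ 1/8
b·Ac²: 41/88·8 + 2/3·(-56/11) = 1/3 ≠ 1/12
b·A²c: 2/3·32/3 = 64/9 ≠ 1/24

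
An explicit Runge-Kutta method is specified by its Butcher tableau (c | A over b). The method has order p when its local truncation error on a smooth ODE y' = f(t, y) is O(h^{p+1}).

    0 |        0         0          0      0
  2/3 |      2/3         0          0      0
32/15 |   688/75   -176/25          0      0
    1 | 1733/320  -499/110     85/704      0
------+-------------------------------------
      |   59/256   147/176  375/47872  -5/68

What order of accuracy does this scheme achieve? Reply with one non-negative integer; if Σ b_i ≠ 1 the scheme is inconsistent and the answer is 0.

b = (59/256, 147/176, 375/47872, -5/68)
c = (0, 2/3, 32/15, 1)
Ac = (0, 0, -352/75, -83/30)
Σ b_i: 59/256·1 + 147/176·1 + 375/47872·1 + (-5/68)·1 = 1 ✓
b·c: 147/176·2/3 + 375/47872·32/15 + (-5/68)·1 = 1/2 ✓
b·c²: 147/176·4/9 + 375/47872·1024/225 + (-5/68)·1 = 1/3 ✓
b·Ac: 375/47872·(-352/75) + (-5/68)·(-83/30) = 1/6 ✓
b·c³: 147/176·8/27 + 375/47872·32768/3375 + (-5/68)·1 = 1/4 ✓
b·(c∘Ac): 375/47872·(-11264/1125) + (-5/68)·(-83/30) = 1/8 ✓
b·Ac²: 375/47872·(-704/225) + (-5/68)·(-22/15) = 1/12 ✓
b·A²c: (-5/68)·(-17/30) = 1/24 ✓; 4 stages ⇒ order 4.

4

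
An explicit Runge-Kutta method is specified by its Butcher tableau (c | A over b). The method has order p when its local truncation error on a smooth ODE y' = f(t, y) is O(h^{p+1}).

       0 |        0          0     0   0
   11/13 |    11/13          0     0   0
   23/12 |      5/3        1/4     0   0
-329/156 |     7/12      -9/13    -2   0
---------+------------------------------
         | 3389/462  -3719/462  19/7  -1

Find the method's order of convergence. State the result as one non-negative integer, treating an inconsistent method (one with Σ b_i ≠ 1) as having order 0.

2

b = (3389/462, -3719/462, 19/7, -1)
c = (0, 11/13, 23/12, -329/156)
Ac = (0, 0, 11/52, -4481/1014)
Σ b_i: 3389/462·1 + (-3719/462)·1 + 19/7·1 + (-1)·1 = 1 ✓
b·c: (-3719/462)·11/13 + 19/7·23/12 + (-1)·(-329/156) = 1/2 ✓
b·c²: (-3719/462)·121/169 + 19/7·529/144 + (-1)·108241/24336 = -3407/14196 ≠ 1/3 ⇒ order 2.
b·Ac: 19/7·11/52 + (-1)·(-4481/1014) = 70885/14196 ≠ 1/6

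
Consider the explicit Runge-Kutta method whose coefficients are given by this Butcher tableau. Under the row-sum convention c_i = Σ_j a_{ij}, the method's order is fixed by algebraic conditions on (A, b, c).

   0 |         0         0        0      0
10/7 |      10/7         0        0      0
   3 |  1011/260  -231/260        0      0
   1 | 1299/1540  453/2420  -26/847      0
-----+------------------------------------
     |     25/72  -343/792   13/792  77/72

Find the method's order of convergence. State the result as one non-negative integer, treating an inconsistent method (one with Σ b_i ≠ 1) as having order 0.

4

b = (25/72, -343/792, 13/792, 77/72)
c = (0, 10/7, 3, 1)
Ac = (0, 0, -33/26, 27/154)
Σ b_i: 25/72·1 + (-343/792)·1 + 13/792·1 + 77/72·1 = 1 ✓
b·c: (-343/792)·10/7 + 13/792·3 + 77/72·1 = 1/2 ✓
b·c²: (-343/792)·100/49 + 13/792·9 + 77/72·1 = 1/3 ✓
b·Ac: 13/792·(-33/26) + 77/72·27/154 = 1/6 ✓
b·c³: (-343/792)·1000/343 + 13/792·27 + 77/72·1 = 1/4 ✓
b·(c∘Ac): 13/792·(-99/26) + 77/72·27/154 = 1/8 ✓
b·Ac²: 13/792·(-165/91) + 77/72·57/539 = 1/12 ✓
b·A²c: 77/72·3/77 = 1/24 ✓; 4 stages ⇒ order 4.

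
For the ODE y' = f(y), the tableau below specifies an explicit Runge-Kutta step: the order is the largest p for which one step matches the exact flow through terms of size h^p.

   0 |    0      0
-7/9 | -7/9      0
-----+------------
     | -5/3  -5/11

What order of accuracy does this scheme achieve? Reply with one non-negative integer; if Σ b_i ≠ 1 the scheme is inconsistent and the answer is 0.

0

b = (-5/3, -5/11)
c = (0, -7/9)
Σ b_i: (-5/3)·1 + (-5/11)·1 = -70/33 ≠ 1 ⇒ order 0.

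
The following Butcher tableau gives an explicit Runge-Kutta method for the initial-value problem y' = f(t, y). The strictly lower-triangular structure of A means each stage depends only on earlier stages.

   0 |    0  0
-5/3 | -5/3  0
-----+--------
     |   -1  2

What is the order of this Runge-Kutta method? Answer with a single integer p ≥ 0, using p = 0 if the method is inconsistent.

b = (-1, 2)
c = (0, -5/3)
Σ b_i: (-1)·1 + 2·1 = 1 ✓
b·c: 2·(-5/3) = -10/3 ≠ 1/2 ⇒ order 1.

1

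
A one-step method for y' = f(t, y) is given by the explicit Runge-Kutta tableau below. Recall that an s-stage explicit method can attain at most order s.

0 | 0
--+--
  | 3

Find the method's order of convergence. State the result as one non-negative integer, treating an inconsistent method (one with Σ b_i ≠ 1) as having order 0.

b = (3)
c = (0)
Σ b_i: 3·1 = 3 ≠ 1 ⇒ order 0.

0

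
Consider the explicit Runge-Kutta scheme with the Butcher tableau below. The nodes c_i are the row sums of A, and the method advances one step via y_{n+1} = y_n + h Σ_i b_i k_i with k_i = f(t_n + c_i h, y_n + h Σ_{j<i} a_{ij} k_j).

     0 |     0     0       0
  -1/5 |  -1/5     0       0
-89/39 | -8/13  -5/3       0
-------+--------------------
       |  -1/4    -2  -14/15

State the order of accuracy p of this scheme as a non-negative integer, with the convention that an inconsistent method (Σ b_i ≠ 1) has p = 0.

b = (-1/4, -2, -14/15)
c = (0, -1/5, -89/39)
Ac = (0, 0, 1/3)
Σ b_i: (-1/4)·1 + (-2)·1 + (-14/15)·1 = -191/60 ≠ 1 ⇒ order 0.

0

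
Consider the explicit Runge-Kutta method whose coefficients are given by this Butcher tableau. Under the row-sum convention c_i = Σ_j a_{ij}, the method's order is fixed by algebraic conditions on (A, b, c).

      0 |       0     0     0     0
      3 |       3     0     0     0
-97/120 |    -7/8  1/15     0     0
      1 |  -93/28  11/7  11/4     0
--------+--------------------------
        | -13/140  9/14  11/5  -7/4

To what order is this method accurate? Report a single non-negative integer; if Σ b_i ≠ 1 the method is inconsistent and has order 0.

b = (-13/140, 9/14, 11/5, -7/4)
c = (0, 3, -97/120, 1)
Ac = (0, 0, 1/5, 8371/3360)
Σ b_i: (-13/140)·1 + 9/14·1 + 11/5·1 + (-7/4)·1 = 1 ✓
b·c: 9/14·3 + 11/5·(-97/120) + (-7/4)·1 = -6719/4200 ≠ 1/2 ⇒ order 1.

1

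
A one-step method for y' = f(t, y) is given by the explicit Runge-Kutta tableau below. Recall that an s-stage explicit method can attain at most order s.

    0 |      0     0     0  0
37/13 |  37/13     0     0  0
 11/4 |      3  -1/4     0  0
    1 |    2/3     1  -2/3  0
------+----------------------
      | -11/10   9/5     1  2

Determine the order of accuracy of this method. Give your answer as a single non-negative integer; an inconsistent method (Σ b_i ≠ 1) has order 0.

0

b = (-11/10, 9/5, 1, 2)
c = (0, 37/13, 11/4, 1)
Ac = (0, 0, -37/52, 79/78)
Σ b_i: (-11/10)·1 + 9/5·1 + 1·1 + 2·1 = 37/10 ≠ 1 ⇒ order 0.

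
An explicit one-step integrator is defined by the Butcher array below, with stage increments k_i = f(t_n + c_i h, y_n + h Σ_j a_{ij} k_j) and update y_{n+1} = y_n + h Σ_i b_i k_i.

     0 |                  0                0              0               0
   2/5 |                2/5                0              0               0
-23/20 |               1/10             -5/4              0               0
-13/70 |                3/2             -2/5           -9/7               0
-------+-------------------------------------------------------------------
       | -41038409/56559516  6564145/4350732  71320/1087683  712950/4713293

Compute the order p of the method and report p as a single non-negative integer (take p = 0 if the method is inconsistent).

b = (-41038409/56559516, 6564145/4350732, 71320/1087683, 712950/4713293)
c = (0, 2/5, -23/20, -13/70)
Ac = (0, 0, -1/2, 923/700)
Σ b_i: (-41038409/56559516)·1 + 6564145/4350732·1 + 71320/1087683·1 + 712950/4713293·1 = 1 ✓
b·c: 6564145/4350732·2/5 + 71320/1087683·(-23/20) + 712950/4713293·(-13/70) = 1/2 ✓
b·c²: 6564145/4350732·4/25 + 71320/1087683·529/400 + 712950/4713293·169/4900 = 1/3 ✓
b·Ac: 71320/1087683·(-1/2) + 712950/4713293·923/700 = 1/6 ✓
b·c³: 6564145/4350732·8/125 + 71320/1087683·(-12167/8000) + 712950/4713293·(-2197/343000) = -2098283/507585400 ≠ 1/4 ⇒ order 3.
b·(c∘Ac): 71320/1087683·23/40 + 712950/4713293·(-11999/49000) = 14401/21753660 ≠ 1/8
b·Ac²: 71320/1087683·(-1/5) + 712950/4713293·(-24701/14000) = -158365091/565595160 ≠ 1/12
b·A²c: 712950/4713293·9/14 = 458325/4713293 ≠ 1/24

3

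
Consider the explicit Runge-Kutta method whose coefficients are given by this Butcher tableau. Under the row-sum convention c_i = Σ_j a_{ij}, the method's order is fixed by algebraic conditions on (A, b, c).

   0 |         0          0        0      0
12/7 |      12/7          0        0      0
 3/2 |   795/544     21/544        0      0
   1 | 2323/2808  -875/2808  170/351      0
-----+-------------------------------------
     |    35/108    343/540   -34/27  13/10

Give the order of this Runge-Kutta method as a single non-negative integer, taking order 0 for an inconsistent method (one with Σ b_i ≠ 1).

4

b = (35/108, 343/540, -34/27, 13/10)
c = (0, 12/7, 3/2, 1)
Ac = (0, 0, 9/136, 5/26)
Σ b_i: 35/108·1 + 343/540·1 + (-34/27)·1 + 13/10·1 = 1 ✓
b·c: 343/540·12/7 + (-34/27)·3/2 + 13/10·1 = 1/2 ✓
b·c²: 343/540·144/49 + (-34/27)·9/4 + 13/10·1 = 1/3 ✓
b·Ac: (-34/27)·9/136 + 13/10·5/26 = 1/6 ✓
b·c³: 343/540·1728/343 + (-34/27)·27/8 + 13/10·1 = 1/4 ✓
b·(c∘Ac): (-34/27)·27/272 + 13/10·5/26 = 1/8 ✓
b·Ac²: (-34/27)·27/238 + 13/10·95/546 = 1/12 ✓
b·A²c: 13/10·5/156 = 1/24 ✓; 4 stages ⇒ order 4.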